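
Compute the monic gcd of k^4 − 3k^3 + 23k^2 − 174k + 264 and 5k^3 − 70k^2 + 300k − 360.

k − 2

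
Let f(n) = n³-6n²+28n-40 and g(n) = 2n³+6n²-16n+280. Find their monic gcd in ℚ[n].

Euclidean algorithm in ℚ[n]:
  n³-6n²+28n-40 = (1/2)(2n³+6n²-16n+280) + (-9n²+36n-180)
  2n³+6n²-16n+280 = (-(2/9)n-14/9)(-9n²+36n-180) + (0)
Last nonzero remainder: -9n²+36n-180. Dividing through by -9 gives the monic gcd n²-4n+20.

n²-4n+20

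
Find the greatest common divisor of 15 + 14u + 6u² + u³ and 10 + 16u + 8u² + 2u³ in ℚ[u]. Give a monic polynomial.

Repeated division with remainder:
  u³ + 6u² + 14u + 15 = (1/2)(2u³ + 8u² + 16u + 10) + (2u² + 6u + 10)
  2u³ + 8u² + 16u + 10 = (u + 1)(2u² + 6u + 10) + (0)
Last nonzero remainder: 2u² + 6u + 10. Dividing through by 2 gives the monic gcd u² + 3u + 5.

5 + 3u + u²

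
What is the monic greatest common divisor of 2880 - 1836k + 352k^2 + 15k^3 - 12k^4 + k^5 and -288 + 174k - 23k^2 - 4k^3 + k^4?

96 - 26k - k^2 + k^3

Repeated division with remainder:
  k^5 - 12k^4 + 15k^3 + 352k^2 - 1836k + 2880 = (k - 8)(k^4 - 4k^3 - 23k^2 + 174k - 288) + (6k^3 - 6k^2 - 156k + 576)
  k^4 - 4k^3 - 23k^2 + 174k - 288 = ((1/6)k - 1/2)(6k^3 - 6k^2 - 156k + 576) + (0)
Last nonzero remainder: 6k^3 - 6k^2 - 156k + 576. Dividing through by 6 gives the monic gcd k^3 - k^2 - 26k + 96.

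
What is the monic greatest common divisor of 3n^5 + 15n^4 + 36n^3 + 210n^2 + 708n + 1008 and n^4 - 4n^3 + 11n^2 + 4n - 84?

Repeated division with remainder:
  3n^5 + 15n^4 + 36n^3 + 210n^2 + 708n + 1008 = (3n + 27)(n^4 - 4n^3 + 11n^2 + 4n - 84) + (111n^3 - 99n^2 + 852n + 3276)
  n^4 - 4n^3 + 11n^2 + 4n - 84 = ((1/111)n - 115/4107)(111n^3 - 99n^2 + 852n + 3276) + ((756/1369)n^2 - (2268/1369)n + 10584/1369)
  111n^3 - 99n^2 + 852n + 3276 = ((50653/252)n + 17797/42)((756/1369)n^2 - (2268/1369)n + 10584/1369) + (0)
Last nonzero remainder: (756/1369)n^2 - (2268/1369)n + 10584/1369. Dividing through by 756/1369 gives the monic gcd n^2 - 3n + 14.

n^2 - 3n + 14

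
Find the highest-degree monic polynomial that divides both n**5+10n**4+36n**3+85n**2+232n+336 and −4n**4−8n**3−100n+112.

Euclidean algorithm in ℚ[n]:
  n**5+10n**4+36n**3+85n**2+232n+336 = (−(1/4)n−2)(−4n**4−8n**3−100n+112) + (20n**3+60n**2+60n+560)
  −4n**4−8n**3−100n+112 = (−(1/5)n+1/5)(20n**3+60n**2+60n+560) + (0)
Last nonzero remainder: 20n**3+60n**2+60n+560. Dividing through by 20 gives the monic gcd n**3+3n**2+3n+28.

n**3+3n**2+3n+28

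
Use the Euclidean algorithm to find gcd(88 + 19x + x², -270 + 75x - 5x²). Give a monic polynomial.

1

Euclidean algorithm in ℚ[x]:
  x² + 19x + 88 = (-1/5)(-5x² + 75x - 270) + (34x + 34)
  -5x² + 75x - 270 = (-(5/34)x + 40/17)(34x + 34) + (-350)
  34x + 34 = (-(17/175)x - 17/175)(-350) + (0)
The last nonzero remainder is the constant -350, so the polynomials are coprime and gcd = 1.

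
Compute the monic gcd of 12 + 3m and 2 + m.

Apply the Euclidean algorithm:
  3m + 12 = (3)(m + 2) + (6)
  m + 2 = ((1/6)m + 1/3)(6) + (0)
The last nonzero remainder is the constant 6, so the polynomials are coprime and gcd = 1.

1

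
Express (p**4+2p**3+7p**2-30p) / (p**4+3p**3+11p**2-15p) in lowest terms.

(p-2)/(p-1)

Euclidean algorithm in ℚ[p]:
  p**4+2p**3+7p**2-30p = (p**4+3p**3+11p**2-15p) + (-p**3-4p**2-15p)
  p**4+3p**3+11p**2-15p = (-p+1)(-p**3-4p**2-15p) + (0)
Last nonzero remainder: -p**3-4p**2-15p. Dividing through by -1 gives the monic gcd p**3+4p**2+15p.
Cancel p**3+4p**2+15p from numerator and denominator to get the reduced form.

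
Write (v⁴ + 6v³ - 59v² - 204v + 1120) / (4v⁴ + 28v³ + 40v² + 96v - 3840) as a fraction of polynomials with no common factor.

(v² + 2v - 35)/(4v² + 12v + 120)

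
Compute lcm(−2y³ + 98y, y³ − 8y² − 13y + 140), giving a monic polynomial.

y⁵ − y⁴ − 69y³ + 49y² + 980y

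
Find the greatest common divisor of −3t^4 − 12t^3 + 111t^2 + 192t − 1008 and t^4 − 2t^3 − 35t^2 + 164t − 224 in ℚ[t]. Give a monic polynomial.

Euclidean algorithm in ℚ[t]:
  −3t^4 − 12t^3 + 111t^2 + 192t − 1008 = (−3)(t^4 − 2t^3 − 35t^2 + 164t − 224) + (−18t^3 + 6t^2 + 684t − 1680)
  t^4 − 2t^3 − 35t^2 + 164t − 224 = (−(1/18)t + 5/54)(−18t^3 + 6t^2 + 684t − 1680) + ((22/9)t^2 + (22/3)t − 616/9)
  −18t^3 + 6t^2 + 684t − 1680 = (−(81/11)t + 270/11)((22/9)t^2 + (22/3)t − 616/9) + (0)
Last nonzero remainder: (22/9)t^2 + (22/3)t − 616/9. Dividing through by 22/9 gives the monic gcd t^2 + 3t − 28.

t^2 + 3t − 28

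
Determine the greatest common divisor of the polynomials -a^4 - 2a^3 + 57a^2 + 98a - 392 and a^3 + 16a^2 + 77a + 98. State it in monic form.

a + 7

Apply the Euclidean algorithm:
  -a^4 - 2a^3 + 57a^2 + 98a - 392 = (-a + 14)(a^3 + 16a^2 + 77a + 98) + (-90a^2 - 882a - 1764)
  a^3 + 16a^2 + 77a + 98 = (-(1/90)a - 31/450)(-90a^2 - 882a - 1764) + (-(84/25)a - 588/25)
  -90a^2 - 882a - 1764 = ((375/14)a + 75)(-(84/25)a - 588/25) + (0)
Last nonzero remainder: -(84/25)a - 588/25. Dividing through by -84/25 gives the monic gcd a + 7.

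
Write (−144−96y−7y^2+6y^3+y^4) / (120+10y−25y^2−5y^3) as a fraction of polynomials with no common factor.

Euclidean algorithm in ℚ[y]:
  y^4+6y^3−7y^2−96y−144 = (−(1/5)y−1/5)(−5y^3−25y^2+10y+120) + (−10y^2−70y−120)
  −5y^3−25y^2+10y+120 = ((1/2)y−1)(−10y^2−70y−120) + (0)
Last nonzero remainder: −10y^2−70y−120. Dividing through by −10 gives the monic gcd y^2+7y+12.
Cancel y^2+7y+12 from numerator and denominator to get the reduced form.

(12+y−y^2)/(−10+5y)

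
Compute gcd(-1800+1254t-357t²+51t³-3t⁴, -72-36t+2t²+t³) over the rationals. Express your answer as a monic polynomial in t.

Repeated division with remainder:
  -3t⁴+51t³-357t²+1254t-1800 = (-3t+57)(t³+2t²-36t-72) + (-579t²+3090t+2304)
  t³+2t²-36t-72 = (-(1/579)t-472/37249)(-579t²+3090t+2304) + ((265740/37249)t-1594440/37249)
  -579t²+3090t+2304 = (-(7189057/88580)t-1191968/22145)((265740/37249)t-1594440/37249) + (0)
Last nonzero remainder: (265740/37249)t-1594440/37249. Dividing through by 265740/37249 gives the monic gcd t-6.

-6+t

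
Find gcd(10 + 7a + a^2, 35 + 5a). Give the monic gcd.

1

Euclidean algorithm in ℚ[a]:
  a^2 + 7a + 10 = ((1/5)a)(5a + 35) + (10)
  5a + 35 = ((1/2)a + 7/2)(10) + (0)
The last nonzero remainder is the constant 10, so the polynomials are coprime and gcd = 1.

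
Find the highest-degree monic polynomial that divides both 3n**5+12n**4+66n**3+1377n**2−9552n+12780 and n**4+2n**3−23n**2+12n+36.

Repeated division with remainder:
  3n**5+12n**4+66n**3+1377n**2−9552n+12780 = (3n+6)(n**4+2n**3−23n**2+12n+36) + (123n**3+1479n**2−9732n+12564)
  n**4+2n**3−23n**2+12n+36 = ((1/123)n−137/1681)(123n**3+1479n**2−9732n+12564) + ((296964/1681)n**2−(1484820/1681)n+1781784/1681)
  123n**3+1479n**2−9732n+12564 = ((68921/98988)n+586669/49494)((296964/1681)n**2−(1484820/1681)n+1781784/1681) + (0)
Last nonzero remainder: (296964/1681)n**2−(1484820/1681)n+1781784/1681. Dividing through by 296964/1681 gives the monic gcd n**2−5n+6.

n**2−5n+6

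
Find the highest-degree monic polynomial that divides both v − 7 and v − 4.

1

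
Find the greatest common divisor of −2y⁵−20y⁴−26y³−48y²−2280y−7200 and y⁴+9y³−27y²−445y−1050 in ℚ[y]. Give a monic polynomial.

y³+16y²+85y+150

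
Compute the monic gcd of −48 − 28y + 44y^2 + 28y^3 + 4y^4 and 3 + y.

3 + y

Apply the Euclidean algorithm:
  4y^4 + 28y^3 + 44y^2 − 28y − 48 = (4y^3 + 16y^2 − 4y − 16)(y + 3) + (0)
The last nonzero remainder y + 3 is already monic.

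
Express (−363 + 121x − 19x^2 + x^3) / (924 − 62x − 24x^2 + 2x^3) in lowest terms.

Apply the Euclidean algorithm:
  x^3 − 19x^2 + 121x − 363 = (1/2)(2x^3 − 24x^2 − 62x + 924) + (−7x^2 + 152x − 825)
  2x^3 − 24x^2 − 62x + 924 = (−(2/7)x − 136/49)(−7x^2 + 152x − 825) + ((6084/49)x − 66924/49)
  −7x^2 + 152x − 825 = (−(343/6084)x + 1225/2028)((6084/49)x − 66924/49) + (0)
Last nonzero remainder: (6084/49)x − 66924/49. Dividing through by 6084/49 gives the monic gcd x − 11.
Cancel x − 11 from numerator and denominator to get the reduced form.

(33 − 8x + x^2)/(−84 − 2x + 2x^2)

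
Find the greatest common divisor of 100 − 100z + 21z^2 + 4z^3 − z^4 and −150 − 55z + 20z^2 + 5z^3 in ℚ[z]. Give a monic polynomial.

Euclidean algorithm in ℚ[z]:
  −z^4 + 4z^3 + 21z^2 − 100z + 100 = (−(1/5)z + 8/5)(5z^3 + 20z^2 − 55z − 150) + (−22z^2 − 42z + 340)
  5z^3 + 20z^2 − 55z − 150 = (−(5/22)z − 115/242)(−22z^2 − 42z + 340) + ((280/121)z + 1400/121)
  −22z^2 − 42z + 340 = (−(1331/140)z + 2057/70)((280/121)z + 1400/121) + (0)
Last nonzero remainder: (280/121)z + 1400/121. Dividing through by 280/121 gives the monic gcd z + 5.

5 + z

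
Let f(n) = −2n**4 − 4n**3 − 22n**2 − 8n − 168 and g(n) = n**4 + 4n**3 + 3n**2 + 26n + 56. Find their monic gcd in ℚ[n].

Apply the Euclidean algorithm:
  −2n**4 − 4n**3 − 22n**2 − 8n − 168 = (−2)(n**4 + 4n**3 + 3n**2 + 26n + 56) + (4n**3 − 16n**2 + 44n − 56)
  n**4 + 4n**3 + 3n**2 + 26n + 56 = ((1/4)n + 2)(4n**3 − 16n**2 + 44n − 56) + (24n**2 − 48n + 168)
  4n**3 − 16n**2 + 44n − 56 = ((1/6)n − 1/3)(24n**2 − 48n + 168) + (0)
Last nonzero remainder: 24n**2 − 48n + 168. Dividing through by 24 gives the monic gcd n**2 − 2n + 7.

n**2 − 2n + 7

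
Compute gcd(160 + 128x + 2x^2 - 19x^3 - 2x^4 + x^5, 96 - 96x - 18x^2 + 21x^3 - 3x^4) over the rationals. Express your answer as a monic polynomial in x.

32 - 6x^2 + x^3

Repeated division with remainder:
  x^5 - 2x^4 - 19x^3 + 2x^2 + 128x + 160 = (-(1/3)x - 5/3)(-3x^4 + 21x^3 - 18x^2 - 96x + 96) + (10x^3 - 60x^2 + 320)
  -3x^4 + 21x^3 - 18x^2 - 96x + 96 = (-(3/10)x + 3/10)(10x^3 - 60x^2 + 320) + (0)
Last nonzero remainder: 10x^3 - 60x^2 + 320. Dividing through by 10 gives the monic gcd x^3 - 6x^2 + 32.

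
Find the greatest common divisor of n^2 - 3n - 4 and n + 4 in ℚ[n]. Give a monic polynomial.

Repeated division with remainder:
  n^2 - 3n - 4 = (n - 7)(n + 4) + (24)
  n + 4 = ((1/24)n + 1/6)(24) + (0)
The last nonzero remainder is the constant 24, so the polynomials are coprime and gcd = 1.

1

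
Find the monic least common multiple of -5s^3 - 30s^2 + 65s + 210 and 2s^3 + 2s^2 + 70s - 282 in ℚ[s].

s^5 + 10s^4 + 58s^3 + 188s^2 - 779s - 1974

Euclidean algorithm in ℚ[s]:
  -5s^3 - 30s^2 + 65s + 210 = (-5/2)(2s^3 + 2s^2 + 70s - 282) + (-25s^2 + 240s - 495)
  2s^3 + 2s^2 + 70s - 282 = (-(2/25)s - 106/125)(-25s^2 + 240s - 495) + ((5848/25)s - 17544/25)
  -25s^2 + 240s - 495 = (-(625/5848)s + 4125/5848)((5848/25)s - 17544/25) + (0)
Last nonzero remainder: (5848/25)s - 17544/25. Dividing through by 5848/25 gives the monic gcd s - 3.
Then lcm(f, g) = f·g / gcd(f, g); expanding and making the result monic gives the answer.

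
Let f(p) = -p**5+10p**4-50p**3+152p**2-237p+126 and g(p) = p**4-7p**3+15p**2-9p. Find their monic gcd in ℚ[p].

p**3-7p**2+15p-9

Repeated division with remainder:
  -p**5+10p**4-50p**3+152p**2-237p+126 = (-p+3)(p**4-7p**3+15p**2-9p) + (-14p**3+98p**2-210p+126)
  p**4-7p**3+15p**2-9p = (-(1/14)p)(-14p**3+98p**2-210p+126) + (0)
Last nonzero remainder: -14p**3+98p**2-210p+126. Dividing through by -14 gives the monic gcd p**3-7p**2+15p-9.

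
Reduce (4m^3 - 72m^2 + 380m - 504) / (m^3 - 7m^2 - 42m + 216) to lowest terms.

(4m^2 - 36m + 56)/(m^2 + 2m - 24)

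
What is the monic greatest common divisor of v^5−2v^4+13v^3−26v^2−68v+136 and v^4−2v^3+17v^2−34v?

Euclidean algorithm in ℚ[v]:
  v^5−2v^4+13v^3−26v^2−68v+136 = (v)(v^4−2v^3+17v^2−34v) + (−4v^3+8v^2−68v+136)
  v^4−2v^3+17v^2−34v = (−(1/4)v)(−4v^3+8v^2−68v+136) + (0)
Last nonzero remainder: −4v^3+8v^2−68v+136. Dividing through by −4 gives the monic gcd v^3−2v^2+17v−34.

v^3−2v^2+17v−34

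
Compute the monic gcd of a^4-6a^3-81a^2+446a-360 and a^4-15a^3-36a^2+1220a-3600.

a^3-5a^2-86a+360

Euclidean algorithm in ℚ[a]:
  a^4-6a^3-81a^2+446a-360 = (a^4-15a^3-36a^2+1220a-3600) + (9a^3-45a^2-774a+3240)
  a^4-15a^3-36a^2+1220a-3600 = ((1/9)a-10/9)(9a^3-45a^2-774a+3240) + (0)
Last nonzero remainder: 9a^3-45a^2-774a+3240. Dividing through by 9 gives the monic gcd a^3-5a^2-86a+360.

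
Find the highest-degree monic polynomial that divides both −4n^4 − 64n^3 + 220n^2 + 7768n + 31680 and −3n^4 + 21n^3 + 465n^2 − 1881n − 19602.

By polynomial division,
  −4n^4 − 64n^3 + 220n^2 + 7768n + 31680 = (4/3)(−3n^4 + 21n^3 + 465n^2 − 1881n − 19602) + (−92n^3 − 400n^2 + 10276n + 57816)
  −3n^4 + 21n^3 + 465n^2 − 1881n − 19602 = ((3/92)n − 783/2116)(−92n^3 − 400n^2 + 10276n + 57816) + (−(9576/529)n^2 + (19152/529)n + 948024/529)
  −92n^3 − 400n^2 + 10276n + 57816 = ((12167/2394)n + 38617/1197)(−(9576/529)n^2 + (19152/529)n + 948024/529) + (0)
Last nonzero remainder: −(9576/529)n^2 + (19152/529)n + 948024/529. Dividing through by −9576/529 gives the monic gcd n^2 − 2n − 99.

n^2 − 2n − 99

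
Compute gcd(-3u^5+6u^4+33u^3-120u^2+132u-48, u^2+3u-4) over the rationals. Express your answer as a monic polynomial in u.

u^2+3u-4

By polynomial division,
  -3u^5+6u^4+33u^3-120u^2+132u-48 = (-3u^3+15u^2-24u+12)(u^2+3u-4) + (0)
The last nonzero remainder u^2+3u-4 is already monic.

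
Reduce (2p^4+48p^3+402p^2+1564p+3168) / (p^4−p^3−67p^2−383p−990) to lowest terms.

(2p^2+38p+176)/(p^2−6p−55)

By polynomial division,
  2p^4+48p^3+402p^2+1564p+3168 = (2)(p^4−p^3−67p^2−383p−990) + (50p^3+536p^2+2330p+5148)
  p^4−p^3−67p^2−383p−990 = ((1/50)p−293/1250)(50p^3+536p^2+2330p+5148) + ((7524/625)p^2+(7524/125)p+135432/625)
  50p^3+536p^2+2330p+5148 = ((15625/3762)p+8125/342)((7524/625)p^2+(7524/125)p+135432/625) + (0)
Last nonzero remainder: (7524/625)p^2+(7524/125)p+135432/625. Dividing through by 7524/625 gives the monic gcd p^2+5p+18.
Cancel p^2+5p+18 from numerator and denominator to get the reduced form.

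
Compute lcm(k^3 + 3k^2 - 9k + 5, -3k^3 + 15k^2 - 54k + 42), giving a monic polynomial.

k^5 - k^4 - 7k^3 + 83k^2 - 146k + 70

Repeated division with remainder:
  k^3 + 3k^2 - 9k + 5 = (-1/3)(-3k^3 + 15k^2 - 54k + 42) + (8k^2 - 27k + 19)
  -3k^3 + 15k^2 - 54k + 42 = (-(3/8)k + 39/64)(8k^2 - 27k + 19) + (-(1947/64)k + 1947/64)
  8k^2 - 27k + 19 = (-(512/1947)k + 1216/1947)(-(1947/64)k + 1947/64) + (0)
Last nonzero remainder: -(1947/64)k + 1947/64. Dividing through by -1947/64 gives the monic gcd k - 1.
Then lcm(f, g) = f·g / gcd(f, g); expanding and making the result monic gives the answer.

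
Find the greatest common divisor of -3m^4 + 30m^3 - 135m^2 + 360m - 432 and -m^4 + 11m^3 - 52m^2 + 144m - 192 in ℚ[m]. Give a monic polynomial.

m^3 - 7m^2 + 24m - 48

By polynomial division,
  -3m^4 + 30m^3 - 135m^2 + 360m - 432 = (3)(-m^4 + 11m^3 - 52m^2 + 144m - 192) + (-3m^3 + 21m^2 - 72m + 144)
  -m^4 + 11m^3 - 52m^2 + 144m - 192 = ((1/3)m - 4/3)(-3m^3 + 21m^2 - 72m + 144) + (0)
Last nonzero remainder: -3m^3 + 21m^2 - 72m + 144. Dividing through by -3 gives the monic gcd m^3 - 7m^2 + 24m - 48.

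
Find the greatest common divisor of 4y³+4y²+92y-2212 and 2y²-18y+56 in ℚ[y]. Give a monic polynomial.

Euclidean algorithm in ℚ[y]:
  4y³+4y²+92y-2212 = (2y+20)(2y²-18y+56) + (340y-3332)
  2y²-18y+56 = ((1/170)y+2/425)(340y-3332) + (1792/25)
  340y-3332 = ((2125/448)y-2975/64)(1792/25) + (0)
The last nonzero remainder is the constant 1792/25, so the polynomials are coprime and gcd = 1.

1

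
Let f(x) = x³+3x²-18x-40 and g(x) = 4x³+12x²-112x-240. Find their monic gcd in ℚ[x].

x+2

Euclidean algorithm in ℚ[x]:
  x³+3x²-18x-40 = (1/4)(4x³+12x²-112x-240) + (10x+20)
  4x³+12x²-112x-240 = ((2/5)x²+(2/5)x-12)(10x+20) + (0)
Last nonzero remainder: 10x+20. Dividing through by 10 gives the monic gcd x+2.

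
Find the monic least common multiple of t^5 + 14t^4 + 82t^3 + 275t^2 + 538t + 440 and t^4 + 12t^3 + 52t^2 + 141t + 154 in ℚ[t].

t^6 + 21t^5 + 180t^4 + 849t^3 + 2463t^2 + 4206t + 3080

Apply the Euclidean algorithm:
  t^5 + 14t^4 + 82t^3 + 275t^2 + 538t + 440 = (t + 2)(t^4 + 12t^3 + 52t^2 + 141t + 154) + (6t^3 + 30t^2 + 102t + 132)
  t^4 + 12t^3 + 52t^2 + 141t + 154 = ((1/6)t + 7/6)(6t^3 + 30t^2 + 102t + 132) + (0)
Last nonzero remainder: 6t^3 + 30t^2 + 102t + 132. Dividing through by 6 gives the monic gcd t^3 + 5t^2 + 17t + 22.
Then lcm(f, g) = f·g / gcd(f, g); expanding and making the result monic gives the answer.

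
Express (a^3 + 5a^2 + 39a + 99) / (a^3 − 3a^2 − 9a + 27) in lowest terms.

(a^2 + 2a + 33)/(a^2 − 6a + 9)

By polynomial division,
  a^3 + 5a^2 + 39a + 99 = (a^3 − 3a^2 − 9a + 27) + (8a^2 + 48a + 72)
  a^3 − 3a^2 − 9a + 27 = ((1/8)a − 9/8)(8a^2 + 48a + 72) + (36a + 108)
  8a^2 + 48a + 72 = ((2/9)a + 2/3)(36a + 108) + (0)
Last nonzero remainder: 36a + 108. Dividing through by 36 gives the monic gcd a + 3.
Cancel a + 3 from numerator and denominator to get the reduced form.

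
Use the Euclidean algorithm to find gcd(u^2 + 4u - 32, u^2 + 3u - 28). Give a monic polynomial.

u - 4

Repeated division with remainder:
  u^2 + 4u - 32 = (u^2 + 3u - 28) + (u - 4)
  u^2 + 3u - 28 = (u + 7)(u - 4) + (0)
The last nonzero remainder u - 4 is already monic.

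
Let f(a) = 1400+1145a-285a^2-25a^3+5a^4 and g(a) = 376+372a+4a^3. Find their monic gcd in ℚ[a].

Apply the Euclidean algorithm:
  5a^4-25a^3-285a^2+1145a+1400 = ((5/4)a-25/4)(4a^3+372a+376) + (-750a^2+3000a+3750)
  4a^3+372a+376 = (-(2/375)a-8/375)(-750a^2+3000a+3750) + (456a+456)
  -750a^2+3000a+3750 = (-(125/76)a+625/76)(456a+456) + (0)
Last nonzero remainder: 456a+456. Dividing through by 456 gives the monic gcd a+1.

1+a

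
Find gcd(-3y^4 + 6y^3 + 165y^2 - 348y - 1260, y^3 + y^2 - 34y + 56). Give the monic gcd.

y + 7

Euclidean algorithm in ℚ[y]:
  -3y^4 + 6y^3 + 165y^2 - 348y - 1260 = (-3y + 9)(y^3 + y^2 - 34y + 56) + (54y^2 + 126y - 1764)
  y^3 + y^2 - 34y + 56 = ((1/54)y - 2/81)(54y^2 + 126y - 1764) + ((16/9)y + 112/9)
  54y^2 + 126y - 1764 = ((243/8)y - 567/4)((16/9)y + 112/9) + (0)
Last nonzero remainder: (16/9)y + 112/9. Dividing through by 16/9 gives the monic gcd y + 7.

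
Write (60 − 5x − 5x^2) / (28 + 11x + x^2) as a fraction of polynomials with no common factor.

(15 − 5x)/(7 + x)

Apply the Euclidean algorithm:
  −5x^2 − 5x + 60 = (−5)(x^2 + 11x + 28) + (50x + 200)
  x^2 + 11x + 28 = ((1/50)x + 7/50)(50x + 200) + (0)
Last nonzero remainder: 50x + 200. Dividing through by 50 gives the monic gcd x + 4.
Cancel x + 4 from numerator and denominator to get the reduced form.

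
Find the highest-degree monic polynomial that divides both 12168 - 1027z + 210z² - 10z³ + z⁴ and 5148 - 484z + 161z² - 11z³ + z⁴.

117 - 11z + z²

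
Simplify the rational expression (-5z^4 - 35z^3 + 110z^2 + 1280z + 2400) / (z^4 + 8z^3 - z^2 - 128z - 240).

(-5z^2 + 10z + 120)/(z^2 - z - 12)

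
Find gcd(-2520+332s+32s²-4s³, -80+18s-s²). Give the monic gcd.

-10+s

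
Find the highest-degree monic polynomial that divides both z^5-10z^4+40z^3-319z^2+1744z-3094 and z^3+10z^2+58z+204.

Repeated division with remainder:
  z^5-10z^4+40z^3-319z^2+1744z-3094 = (z^2-20z+182)(z^3+10z^2+58z+204) + (-1183z^2-4732z-40222)
  z^3+10z^2+58z+204 = (-(1/1183)z-6/1183)(-1183z^2-4732z-40222) + (0)
Last nonzero remainder: -1183z^2-4732z-40222. Dividing through by -1183 gives the monic gcd z^2+4z+34.

z^2+4z+34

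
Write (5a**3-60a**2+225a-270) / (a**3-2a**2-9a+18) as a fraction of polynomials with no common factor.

(5a**2-45a+90)/(a**2+a-6)

Apply the Euclidean algorithm:
  5a**3-60a**2+225a-270 = (5)(a**3-2a**2-9a+18) + (-50a**2+270a-360)
  a**3-2a**2-9a+18 = (-(1/50)a-17/250)(-50a**2+270a-360) + ((54/25)a-162/25)
  -50a**2+270a-360 = (-(625/27)a+500/9)((54/25)a-162/25) + (0)
Last nonzero remainder: (54/25)a-162/25. Dividing through by 54/25 gives the monic gcd a-3.
Cancel a-3 from numerator and denominator to get the reduced form.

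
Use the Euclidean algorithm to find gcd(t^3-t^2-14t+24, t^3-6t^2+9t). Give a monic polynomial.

Euclidean algorithm in ℚ[t]:
  t^3-t^2-14t+24 = (t^3-6t^2+9t) + (5t^2-23t+24)
  t^3-6t^2+9t = ((1/5)t-7/25)(5t^2-23t+24) + (-(56/25)t+168/25)
  5t^2-23t+24 = (-(125/56)t+25/7)(-(56/25)t+168/25) + (0)
Last nonzero remainder: -(56/25)t+168/25. Dividing through by -56/25 gives the monic gcd t-3.

t-3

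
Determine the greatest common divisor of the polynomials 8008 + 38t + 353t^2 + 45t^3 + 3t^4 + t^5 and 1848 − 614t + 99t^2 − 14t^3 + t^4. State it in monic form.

44 − t + t^2

Apply the Euclidean algorithm:
  t^5 + 3t^4 + 45t^3 + 353t^2 + 38t + 8008 = (t + 17)(t^4 − 14t^3 + 99t^2 − 614t + 1848) + (184t^3 − 716t^2 + 8628t − 23408)
  t^4 − 14t^3 + 99t^2 − 614t + 1848 = ((1/184)t − 465/8464)(184t^3 − 716t^2 + 8628t − 23408) + ((27027/2116)t^2 − (27027/2116)t + 297297/529)
  184t^3 − 716t^2 + 8628t − 23408 = ((389344/27027)t − 160816/3861)((27027/2116)t^2 − (27027/2116)t + 297297/529) + (0)
Last nonzero remainder: (27027/2116)t^2 − (27027/2116)t + 297297/529. Dividing through by 27027/2116 gives the monic gcd t^2 − t + 44.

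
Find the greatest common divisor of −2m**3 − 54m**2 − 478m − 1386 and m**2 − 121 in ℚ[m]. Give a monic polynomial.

m + 11

Apply the Euclidean algorithm:
  −2m**3 − 54m**2 − 478m − 1386 = (−2m − 54)(m**2 − 121) + (−720m − 7920)
  m**2 − 121 = (−(1/720)m + 11/720)(−720m − 7920) + (0)
Last nonzero remainder: −720m − 7920. Dividing through by −720 gives the monic gcd m + 11.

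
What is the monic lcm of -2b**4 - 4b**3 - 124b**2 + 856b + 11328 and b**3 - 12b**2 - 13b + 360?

Euclidean algorithm in ℚ[b]:
  -2b**4 - 4b**3 - 124b**2 + 856b + 11328 = (-2b - 28)(b**3 - 12b**2 - 13b + 360) + (-486b**2 + 1212b + 21408)
  b**3 - 12b**2 - 13b + 360 = (-(1/486)b + 385/19683)(-486b**2 + 1212b + 21408) + ((48175/6561)b - 385400/6561)
  -486b**2 + 1212b + 21408 = (-(3188646/48175)b - 17557236/48175)((48175/6561)b - 385400/6561) + (0)
Last nonzero remainder: (48175/6561)b - 385400/6561. Dividing through by 48175/6561 gives the monic gcd b - 8.
Then lcm(f, g) = f·g / gcd(f, g); expanding and making the result monic gives the answer.

b**6 - 2b**5 + 9b**4 - 766b**3 - 6742b**2 + 41916b + 254880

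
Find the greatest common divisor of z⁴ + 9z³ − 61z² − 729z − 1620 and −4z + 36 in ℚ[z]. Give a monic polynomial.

Apply the Euclidean algorithm:
  z⁴ + 9z³ − 61z² − 729z − 1620 = (−(1/4)z³ − (9/2)z² − (101/4)z − 45)(−4z + 36) + (0)
Last nonzero remainder: −4z + 36. Dividing through by −4 gives the monic gcd z − 9.

z − 9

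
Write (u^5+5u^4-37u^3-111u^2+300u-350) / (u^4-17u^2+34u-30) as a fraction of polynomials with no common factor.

(u^2+2u-35)/(u-3)

Repeated division with remainder:
  u^5+5u^4-37u^3-111u^2+300u-350 = (u+5)(u^4-17u^2+34u-30) + (-20u^3-60u^2+160u-200)
  u^4-17u^2+34u-30 = (-(1/20)u+3/20)(-20u^3-60u^2+160u-200) + (0)
Last nonzero remainder: -20u^3-60u^2+160u-200. Dividing through by -20 gives the monic gcd u^3+3u^2-8u+10.
Cancel u^3+3u^2-8u+10 from numerator and denominator to get the reduced form.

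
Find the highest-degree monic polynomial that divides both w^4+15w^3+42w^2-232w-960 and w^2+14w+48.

w^2+14w+48

Apply the Euclidean algorithm:
  w^4+15w^3+42w^2-232w-960 = (w^2+w-20)(w^2+14w+48) + (0)
The last nonzero remainder w^2+14w+48 is already monic.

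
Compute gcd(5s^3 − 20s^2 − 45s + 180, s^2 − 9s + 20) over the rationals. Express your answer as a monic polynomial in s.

Apply the Euclidean algorithm:
  5s^3 − 20s^2 − 45s + 180 = (5s + 25)(s^2 − 9s + 20) + (80s − 320)
  s^2 − 9s + 20 = ((1/80)s − 1/16)(80s − 320) + (0)
Last nonzero remainder: 80s − 320. Dividing through by 80 gives the monic gcd s − 4.

s − 4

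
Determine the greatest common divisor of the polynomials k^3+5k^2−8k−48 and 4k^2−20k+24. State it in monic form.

k−3

Apply the Euclidean algorithm:
  k^3+5k^2−8k−48 = ((1/4)k+5/2)(4k^2−20k+24) + (36k−108)
  4k^2−20k+24 = ((1/9)k−2/9)(36k−108) + (0)
Last nonzero remainder: 36k−108. Dividing through by 36 gives the monic gcd k−3.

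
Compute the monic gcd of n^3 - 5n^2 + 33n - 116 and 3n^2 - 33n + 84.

n - 4

Repeated division with remainder:
  n^3 - 5n^2 + 33n - 116 = ((1/3)n + 2)(3n^2 - 33n + 84) + (71n - 284)
  3n^2 - 33n + 84 = ((3/71)n - 21/71)(71n - 284) + (0)
Last nonzero remainder: 71n - 284. Dividing through by 71 gives the monic gcd n - 4.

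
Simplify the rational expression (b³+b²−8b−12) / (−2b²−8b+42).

By polynomial division,
  b³+b²−8b−12 = (−(1/2)b+3/2)(−2b²−8b+42) + (25b−75)
  −2b²−8b+42 = (−(2/25)b−14/25)(25b−75) + (0)
Last nonzero remainder: 25b−75. Dividing through by 25 gives the monic gcd b−3.
Cancel b−3 from numerator and denominator to get the reduced form.

(−b²−4b−4)/(2b+14)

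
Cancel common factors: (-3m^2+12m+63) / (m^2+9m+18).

(-3m+21)/(m+6)

By polynomial division,
  -3m^2+12m+63 = (-3)(m^2+9m+18) + (39m+117)
  m^2+9m+18 = ((1/39)m+2/13)(39m+117) + (0)
Last nonzero remainder: 39m+117. Dividing through by 39 gives the monic gcd m+3.
Cancel m+3 from numerator and denominator to get the reduced form.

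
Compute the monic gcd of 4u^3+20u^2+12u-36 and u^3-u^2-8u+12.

u+3

Repeated division with remainder:
  4u^3+20u^2+12u-36 = (4)(u^3-u^2-8u+12) + (24u^2+44u-84)
  u^3-u^2-8u+12 = ((1/24)u-17/144)(24u^2+44u-84) + ((25/36)u+25/12)
  24u^2+44u-84 = ((864/25)u-1008/25)((25/36)u+25/12) + (0)
Last nonzero remainder: (25/36)u+25/12. Dividing through by 25/36 gives the monic gcd u+3.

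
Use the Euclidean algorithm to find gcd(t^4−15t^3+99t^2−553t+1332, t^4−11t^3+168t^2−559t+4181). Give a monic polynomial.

t^2−2t+37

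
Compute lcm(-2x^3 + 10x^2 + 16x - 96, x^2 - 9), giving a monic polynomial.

Euclidean algorithm in ℚ[x]:
  -2x^3 + 10x^2 + 16x - 96 = (-2x + 10)(x^2 - 9) + (-2x - 6)
  x^2 - 9 = (-(1/2)x + 3/2)(-2x - 6) + (0)
Last nonzero remainder: -2x - 6. Dividing through by -2 gives the monic gcd x + 3.
Then lcm(f, g) = f·g / gcd(f, g); expanding and making the result monic gives the answer.

x^4 - 8x^3 + 7x^2 + 72x - 144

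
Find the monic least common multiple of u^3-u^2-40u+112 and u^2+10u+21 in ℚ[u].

Apply the Euclidean algorithm:
  u^3-u^2-40u+112 = (u-11)(u^2+10u+21) + (49u+343)
  u^2+10u+21 = ((1/49)u+3/49)(49u+343) + (0)
Last nonzero remainder: 49u+343. Dividing through by 49 gives the monic gcd u+7.
Then lcm(f, g) = f·g / gcd(f, g); expanding and making the result monic gives the answer.

u^4+2u^3-43u^2-8u+336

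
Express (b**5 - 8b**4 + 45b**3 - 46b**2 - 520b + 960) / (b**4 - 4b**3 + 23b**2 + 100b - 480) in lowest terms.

Apply the Euclidean algorithm:
  b**5 - 8b**4 + 45b**3 - 46b**2 - 520b + 960 = (b - 4)(b**4 - 4b**3 + 23b**2 + 100b - 480) + (6b**3 - 54b**2 + 360b - 960)
  b**4 - 4b**3 + 23b**2 + 100b - 480 = ((1/6)b + 5/6)(6b**3 - 54b**2 + 360b - 960) + (8b**2 - 40b + 320)
  6b**3 - 54b**2 + 360b - 960 = ((3/4)b - 3)(8b**2 - 40b + 320) + (0)
Last nonzero remainder: 8b**2 - 40b + 320. Dividing through by 8 gives the monic gcd b**2 - 5b + 40.
Cancel b**2 - 5b + 40 from numerator and denominator to get the reduced form.

(b**3 - 3b**2 - 10b + 24)/(b**2 + b - 12)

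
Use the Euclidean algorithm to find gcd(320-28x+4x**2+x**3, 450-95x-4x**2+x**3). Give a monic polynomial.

Euclidean algorithm in ℚ[x]:
  x**3+4x**2-28x+320 = (x**3-4x**2-95x+450) + (8x**2+67x-130)
  x**3-4x**2-95x+450 = ((1/8)x-99/64)(8x**2+67x-130) + ((1593/64)x+7965/32)
  8x**2+67x-130 = ((512/1593)x-832/1593)((1593/64)x+7965/32) + (0)
Last nonzero remainder: (1593/64)x+7965/32. Dividing through by 1593/64 gives the monic gcd x+10.

10+x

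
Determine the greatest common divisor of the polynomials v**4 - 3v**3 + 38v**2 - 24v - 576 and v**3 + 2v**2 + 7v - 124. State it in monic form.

v - 4

Euclidean algorithm in ℚ[v]:
  v**4 - 3v**3 + 38v**2 - 24v - 576 = (v - 5)(v**3 + 2v**2 + 7v - 124) + (41v**2 + 135v - 1196)
  v**3 + 2v**2 + 7v - 124 = ((1/41)v - 53/1681)(41v**2 + 135v - 1196) + ((67958/1681)v - 271832/1681)
  41v**2 + 135v - 1196 = ((68921/67958)v + 502619/67958)((67958/1681)v - 271832/1681) + (0)
Last nonzero remainder: (67958/1681)v - 271832/1681. Dividing through by 67958/1681 gives the monic gcd v - 4.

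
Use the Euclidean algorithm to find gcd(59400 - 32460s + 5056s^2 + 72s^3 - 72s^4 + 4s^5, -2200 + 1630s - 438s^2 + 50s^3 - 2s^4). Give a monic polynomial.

-275 + 135s - 21s^2 + s^3

Repeated division with remainder:
  4s^5 - 72s^4 + 72s^3 + 5056s^2 - 32460s + 59400 = (-2s - 14)(-2s^4 + 50s^3 - 438s^2 + 1630s - 2200) + (-104s^3 + 2184s^2 - 14040s + 28600)
  -2s^4 + 50s^3 - 438s^2 + 1630s - 2200 = ((1/52)s - 1/13)(-104s^3 + 2184s^2 - 14040s + 28600) + (0)
Last nonzero remainder: -104s^3 + 2184s^2 - 14040s + 28600. Dividing through by -104 gives the monic gcd s^3 - 21s^2 + 135s - 275.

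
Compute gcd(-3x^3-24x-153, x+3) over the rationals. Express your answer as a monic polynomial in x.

x+3

By polynomial division,
  -3x^3-24x-153 = (-3x^2+9x-51)(x+3) + (0)
The last nonzero remainder x+3 is already monic.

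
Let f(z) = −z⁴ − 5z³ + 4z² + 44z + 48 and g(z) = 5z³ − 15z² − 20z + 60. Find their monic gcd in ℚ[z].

z² − z − 6

By polynomial division,
  −z⁴ − 5z³ + 4z² + 44z + 48 = (−(1/5)z − 8/5)(5z³ − 15z² − 20z + 60) + (−24z² + 24z + 144)
  5z³ − 15z² − 20z + 60 = (−(5/24)z + 5/12)(−24z² + 24z + 144) + (0)
Last nonzero remainder: −24z² + 24z + 144. Dividing through by −24 gives the monic gcd z² − z − 6.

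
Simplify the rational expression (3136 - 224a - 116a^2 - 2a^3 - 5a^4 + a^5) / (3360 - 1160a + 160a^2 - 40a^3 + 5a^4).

(-28 - 3a + a^2)/(-30 + 5a)

Euclidean algorithm in ℚ[a]:
  a^5 - 5a^4 - 2a^3 - 116a^2 - 224a + 3136 = ((1/5)a + 3/5)(5a^4 - 40a^3 + 160a^2 - 1160a + 3360) + (-10a^3 + 20a^2 - 200a + 1120)
  5a^4 - 40a^3 + 160a^2 - 1160a + 3360 = (-(1/2)a + 3)(-10a^3 + 20a^2 - 200a + 1120) + (0)
Last nonzero remainder: -10a^3 + 20a^2 - 200a + 1120. Dividing through by -10 gives the monic gcd a^3 - 2a^2 + 20a - 112.
Cancel a^3 - 2a^2 + 20a - 112 from numerator and denominator to get the reduced form.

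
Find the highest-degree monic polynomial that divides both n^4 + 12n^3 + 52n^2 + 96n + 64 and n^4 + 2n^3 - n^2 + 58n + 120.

n^2 + 6n + 8

By polynomial division,
  n^4 + 12n^3 + 52n^2 + 96n + 64 = (n^4 + 2n^3 - n^2 + 58n + 120) + (10n^3 + 53n^2 + 38n - 56)
  n^4 + 2n^3 - n^2 + 58n + 120 = ((1/10)n - 33/100)(10n^3 + 53n^2 + 38n - 56) + ((1269/100)n^2 + (3807/50)n + 2538/25)
  10n^3 + 53n^2 + 38n - 56 = ((1000/1269)n - 700/1269)((1269/100)n^2 + (3807/50)n + 2538/25) + (0)
Last nonzero remainder: (1269/100)n^2 + (3807/50)n + 2538/25. Dividing through by 1269/100 gives the monic gcd n^2 + 6n + 8.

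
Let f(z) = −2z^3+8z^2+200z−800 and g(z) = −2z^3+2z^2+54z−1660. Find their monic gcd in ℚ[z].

Repeated division with remainder:
  −2z^3+8z^2+200z−800 = (−2z^3+2z^2+54z−1660) + (6z^2+146z+860)
  −2z^3+2z^2+54z−1660 = (−(1/3)z+76/9)(6z^2+146z+860) + (−(8030/9)z−80300/9)
  6z^2+146z+860 = (−(27/4015)z−387/4015)(−(8030/9)z−80300/9) + (0)
Last nonzero remainder: −(8030/9)z−80300/9. Dividing through by −8030/9 gives the monic gcd z+10.

z+10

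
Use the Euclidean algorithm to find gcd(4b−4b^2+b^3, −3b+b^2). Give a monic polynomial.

Apply the Euclidean algorithm:
  b^3−4b^2+4b = (b−1)(b^2−3b) + (b)
  b^2−3b = (b−3)(b) + (0)
The last nonzero remainder b is already monic.

b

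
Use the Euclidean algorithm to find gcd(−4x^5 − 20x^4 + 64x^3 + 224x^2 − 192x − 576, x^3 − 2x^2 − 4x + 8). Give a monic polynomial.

x^2 − 4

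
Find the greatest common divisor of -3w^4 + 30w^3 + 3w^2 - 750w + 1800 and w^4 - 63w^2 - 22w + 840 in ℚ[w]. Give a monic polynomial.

Euclidean algorithm in ℚ[w]:
  -3w^4 + 30w^3 + 3w^2 - 750w + 1800 = (-3)(w^4 - 63w^2 - 22w + 840) + (30w^3 - 186w^2 - 816w + 4320)
  w^4 - 63w^2 - 22w + 840 = ((1/30)w + 31/150)(30w^3 - 186w^2 - 816w + 4320) + ((66/25)w^2 + (66/25)w - 264/5)
  30w^3 - 186w^2 - 816w + 4320 = ((125/11)w - 900/11)((66/25)w^2 + (66/25)w - 264/5) + (0)
Last nonzero remainder: (66/25)w^2 + (66/25)w - 264/5. Dividing through by 66/25 gives the monic gcd w^2 + w - 20.

w^2 + w - 20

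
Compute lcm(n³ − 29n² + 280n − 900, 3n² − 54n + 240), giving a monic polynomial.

n⁴ − 37n³ + 512n² − 3140n + 7200

By polynomial division,
  n³ − 29n² + 280n − 900 = ((1/3)n − 11/3)(3n² − 54n + 240) + (2n − 20)
  3n² − 54n + 240 = ((3/2)n − 12)(2n − 20) + (0)
Last nonzero remainder: 2n − 20. Dividing through by 2 gives the monic gcd n − 10.
Then lcm(f, g) = f·g / gcd(f, g); expanding and making the result monic gives the answer.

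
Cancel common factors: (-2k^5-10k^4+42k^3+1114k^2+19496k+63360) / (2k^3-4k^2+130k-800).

(-k^3-2k^2+107k+396)/(k-5)

Repeated division with remainder:
  -2k^5-10k^4+42k^3+1114k^2+19496k+63360 = (-k^2-7k+72)(2k^3-4k^2+130k-800) + (1512k^2+4536k+120960)
  2k^3-4k^2+130k-800 = ((1/756)k-5/756)(1512k^2+4536k+120960) + (0)
Last nonzero remainder: 1512k^2+4536k+120960. Dividing through by 1512 gives the monic gcd k^2+3k+80.
Cancel k^2+3k+80 from numerator and denominator to get the reduced form.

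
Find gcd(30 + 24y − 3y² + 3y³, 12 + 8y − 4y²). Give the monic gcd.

Euclidean algorithm in ℚ[y]:
  3y³ − 3y² + 24y + 30 = (−(3/4)y − 3/4)(−4y² + 8y + 12) + (39y + 39)
  −4y² + 8y + 12 = (−(4/39)y + 4/13)(39y + 39) + (0)
Last nonzero remainder: 39y + 39. Dividing through by 39 gives the monic gcd y + 1.

1 + y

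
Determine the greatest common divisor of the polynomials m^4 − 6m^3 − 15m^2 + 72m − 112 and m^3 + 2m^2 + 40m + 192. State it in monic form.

m + 4

By polynomial division,
  m^4 − 6m^3 − 15m^2 + 72m − 112 = (m − 8)(m^3 + 2m^2 + 40m + 192) + (−39m^2 + 200m + 1424)
  m^3 + 2m^2 + 40m + 192 = (−(1/39)m − 278/1521)(−39m^2 + 200m + 1424) + ((171976/1521)m + 687904/1521)
  −39m^2 + 200m + 1424 = (−(59319/171976)m + 135369/42994)((171976/1521)m + 687904/1521) + (0)
Last nonzero remainder: (171976/1521)m + 687904/1521. Dividing through by 171976/1521 gives the monic gcd m + 4.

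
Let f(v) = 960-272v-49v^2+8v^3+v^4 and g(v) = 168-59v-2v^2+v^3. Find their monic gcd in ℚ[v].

Apply the Euclidean algorithm:
  v^4+8v^3-49v^2-272v+960 = (v+10)(v^3-2v^2-59v+168) + (30v^2+150v-720)
  v^3-2v^2-59v+168 = ((1/30)v-7/30)(30v^2+150v-720) + (0)
Last nonzero remainder: 30v^2+150v-720. Dividing through by 30 gives the monic gcd v^2+5v-24.

-24+5v+v^2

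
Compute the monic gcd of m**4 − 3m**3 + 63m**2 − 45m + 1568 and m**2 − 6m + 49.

m**2 − 6m + 49

By polynomial division,
  m**4 − 3m**3 + 63m**2 − 45m + 1568 = (m**2 + 3m + 32)(m**2 − 6m + 49) + (0)
The last nonzero remainder m**2 − 6m + 49 is already monic.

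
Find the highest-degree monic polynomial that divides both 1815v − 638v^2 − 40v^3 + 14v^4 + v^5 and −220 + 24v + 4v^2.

Euclidean algorithm in ℚ[v]:
  v^5 + 14v^4 − 40v^3 − 638v^2 + 1815v = ((1/4)v^3 + 2v^2 − (33/4)v)(4v^2 + 24v − 220) + (0)
Last nonzero remainder: 4v^2 + 24v − 220. Dividing through by 4 gives the monic gcd v^2 + 6v − 55.

−55 + 6v + v^2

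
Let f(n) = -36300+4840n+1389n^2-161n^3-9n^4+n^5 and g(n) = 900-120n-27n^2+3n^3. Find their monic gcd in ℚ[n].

300-40n-9n^2+n^3

Euclidean algorithm in ℚ[n]:
  n^5-9n^4-161n^3+1389n^2+4840n-36300 = ((1/3)n^2-121/3)(3n^3-27n^2-120n+900) + (0)
Last nonzero remainder: 3n^3-27n^2-120n+900. Dividing through by 3 gives the monic gcd n^3-9n^2-40n+300.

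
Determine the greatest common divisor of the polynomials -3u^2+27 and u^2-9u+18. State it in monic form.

u-3

By polynomial division,
  -3u^2+27 = (-3)(u^2-9u+18) + (-27u+81)
  u^2-9u+18 = (-(1/27)u+2/9)(-27u+81) + (0)
Last nonzero remainder: -27u+81. Dividing through by -27 gives the monic gcd u-3.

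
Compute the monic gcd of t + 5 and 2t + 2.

Apply the Euclidean algorithm:
  t + 5 = (1/2)(2t + 2) + (4)
  2t + 2 = ((1/2)t + 1/2)(4) + (0)
The last nonzero remainder is the constant 4, so the polynomials are coprime and gcd = 1.

1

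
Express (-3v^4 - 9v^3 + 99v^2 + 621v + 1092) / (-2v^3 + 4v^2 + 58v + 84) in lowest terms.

By polynomial division,
  -3v^4 - 9v^3 + 99v^2 + 621v + 1092 = ((3/2)v + 15/2)(-2v^3 + 4v^2 + 58v + 84) + (-18v^2 + 60v + 462)
  -2v^3 + 4v^2 + 58v + 84 = ((1/9)v + 4/27)(-18v^2 + 60v + 462) + (-(20/9)v + 140/9)
  -18v^2 + 60v + 462 = ((81/10)v + 297/10)(-(20/9)v + 140/9) + (0)
Last nonzero remainder: -(20/9)v + 140/9. Dividing through by -20/9 gives the monic gcd v - 7.
Cancel v - 7 from numerator and denominator to get the reduced form.

(3v^3 + 30v^2 + 111v + 156)/(2v^2 + 10v + 12)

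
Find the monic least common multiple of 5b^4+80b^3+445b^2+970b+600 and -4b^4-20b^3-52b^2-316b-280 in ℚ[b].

b^6+15b^5+87b^4+329b^3+1172b^2+2596b+1680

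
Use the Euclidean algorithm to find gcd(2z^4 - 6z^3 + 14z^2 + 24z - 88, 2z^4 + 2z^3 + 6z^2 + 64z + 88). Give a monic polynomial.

z^3 - z^2 + 5z + 22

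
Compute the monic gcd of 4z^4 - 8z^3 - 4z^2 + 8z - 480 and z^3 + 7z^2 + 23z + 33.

z + 3

By polynomial division,
  4z^4 - 8z^3 - 4z^2 + 8z - 480 = (4z - 36)(z^3 + 7z^2 + 23z + 33) + (156z^2 + 704z + 708)
  z^3 + 7z^2 + 23z + 33 = ((1/156)z + 97/6084)(156z^2 + 704z + 708) + ((11008/1521)z + 11008/507)
  156z^2 + 704z + 708 = ((59319/2752)z + 89739/2752)((11008/1521)z + 11008/507) + (0)
Last nonzero remainder: (11008/1521)z + 11008/507. Dividing through by 11008/1521 gives the monic gcd z + 3.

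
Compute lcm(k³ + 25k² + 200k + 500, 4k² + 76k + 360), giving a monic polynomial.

Repeated division with remainder:
  k³ + 25k² + 200k + 500 = ((1/4)k + 3/2)(4k² + 76k + 360) + (-4k - 40)
  4k² + 76k + 360 = (-k - 9)(-4k - 40) + (0)
Last nonzero remainder: -4k - 40. Dividing through by -4 gives the monic gcd k + 10.
Then lcm(f, g) = f·g / gcd(f, g); expanding and making the result monic gives the answer.

k⁴ + 34k³ + 425k² + 2300k + 4500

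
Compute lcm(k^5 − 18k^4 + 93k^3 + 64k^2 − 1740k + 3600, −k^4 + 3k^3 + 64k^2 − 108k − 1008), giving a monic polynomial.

By polynomial division,
  k^5 − 18k^4 + 93k^3 + 64k^2 − 1740k + 3600 = (−k + 15)(−k^4 + 3k^3 + 64k^2 − 108k − 1008) + (112k^3 − 1004k^2 − 1128k + 18720)
  −k^4 + 3k^3 + 64k^2 − 108k − 1008 = (−(1/112)k − 167/3136)(112k^3 − 1004k^2 − 1128k + 18720) + ((363/784)k^2 − (363/392)k − 1089/98)
  112k^3 − 1004k^2 − 1128k + 18720 = ((87808/363)k − 203840/121)((363/784)k^2 − (363/392)k − 1089/98) + (0)
Last nonzero remainder: (363/784)k^2 − (363/392)k − 1089/98. Dividing through by 363/784 gives the monic gcd k^2 − 2k − 24.
Then lcm(f, g) = f·g / gcd(f, g); expanding and making the result monic gives the answer.

k^7 − 19k^6 + 69k^5 + 727k^4 − 5710k^3 + 2652k^2 + 69480k − 151200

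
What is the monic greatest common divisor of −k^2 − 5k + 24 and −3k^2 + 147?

1

By polynomial division,
  −k^2 − 5k + 24 = (1/3)(−3k^2 + 147) + (−5k − 25)
  −3k^2 + 147 = ((3/5)k − 3)(−5k − 25) + (72)
  −5k − 25 = (−(5/72)k − 25/72)(72) + (0)
The last nonzero remainder is the constant 72, so the polynomials are coprime and gcd = 1.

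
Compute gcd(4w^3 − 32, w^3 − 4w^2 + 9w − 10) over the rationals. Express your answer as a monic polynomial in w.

Euclidean algorithm in ℚ[w]:
  4w^3 − 32 = (4)(w^3 − 4w^2 + 9w − 10) + (16w^2 − 36w + 8)
  w^3 − 4w^2 + 9w − 10 = ((1/16)w − 7/64)(16w^2 − 36w + 8) + ((73/16)w − 73/8)
  16w^2 − 36w + 8 = ((256/73)w − 64/73)((73/16)w − 73/8) + (0)
Last nonzero remainder: (73/16)w − 73/8. Dividing through by 73/16 gives the monic gcd w − 2.

w − 2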